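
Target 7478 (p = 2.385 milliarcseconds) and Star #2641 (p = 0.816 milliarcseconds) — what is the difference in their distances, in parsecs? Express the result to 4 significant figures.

d_A = 1/0.002385″ = 419.29 pc; d_B = 1/0.0008160″ = 1225.5 pc.
|d_B − d_A| = |1225.5 − 419.29| = 806.21 pc.

806.2 pc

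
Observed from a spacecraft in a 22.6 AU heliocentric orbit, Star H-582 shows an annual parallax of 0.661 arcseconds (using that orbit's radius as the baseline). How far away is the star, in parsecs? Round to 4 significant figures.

34.19 pc

With baseline B (in AU) and parallax p (in arcsec), d = B/p parsecs.
d = 22.6 / 0.661 = 34.191 pc.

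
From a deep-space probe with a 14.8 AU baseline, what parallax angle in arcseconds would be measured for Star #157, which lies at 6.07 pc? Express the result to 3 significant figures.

p (arcsec) = B (AU) / d (pc).
p = 14.8 / 6.07 = 2.4382 arcsec.

2.44 arcsec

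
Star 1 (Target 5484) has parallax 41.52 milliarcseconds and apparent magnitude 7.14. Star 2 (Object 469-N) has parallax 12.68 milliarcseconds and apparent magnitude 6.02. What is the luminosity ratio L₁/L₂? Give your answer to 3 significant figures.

L₁/L₂ = 0.0332

d₁ = 1/p₁ = 1/0.04152″ = 24.085 pc; d₂ = 1/p₂ = 1/0.01268″ = 78.864 pc.
M₁ = m₁ − 5 log₁₀ d₁ + 5 = 7.14 − 6.9087 + 5 = 5.2313.
M₂ = 6.02 − 9.4844 + 5 = 1.5356.
L₁/L₂ = 10^(0.4(M₂ − M₁)) = 10^(0.4 × (-3.6957)) = 10^(-1.47828) = 0.033245.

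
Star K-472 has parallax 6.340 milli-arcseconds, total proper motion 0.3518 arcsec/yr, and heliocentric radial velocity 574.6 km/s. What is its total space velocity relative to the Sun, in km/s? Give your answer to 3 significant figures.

d = 1/p = 1/0.006340″ = 157.73 pc.
v_t = 4.740 μ d = 4.740 × 0.3518 × 157.73 = 263.02 km/s.
v = √(v_r² + v_t²) = √(574.6² + 263.02²) = √399345 = 631.94 km/s.

632 km/s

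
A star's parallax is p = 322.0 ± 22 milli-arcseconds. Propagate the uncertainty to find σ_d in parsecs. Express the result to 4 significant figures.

d = 1/p, so σ_d = σ_p / p².
σ_d = 0.0220 / (0.3220)² = 0.0220 / 0.10368 = 0.21219 pc.

0.2122 pc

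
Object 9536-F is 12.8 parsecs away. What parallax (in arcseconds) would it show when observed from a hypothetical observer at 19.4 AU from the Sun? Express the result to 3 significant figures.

p (arcsec) = B (AU) / d (pc).
p = 19.4 / 12.8 = 1.5156 arcsec.

1.52 arcsec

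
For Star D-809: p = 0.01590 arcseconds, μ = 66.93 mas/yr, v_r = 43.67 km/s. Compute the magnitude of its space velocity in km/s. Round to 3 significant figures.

48.0 km/s

d = 1/p = 1/0.01590″ = 62.893 pc.
μ = 66.93 mas/yr = 0.06693 ″/yr.
v_t = 4.740 μ d = 4.740 × 0.06693 × 62.893 = 19.953 km/s.
v = √(v_r² + v_t²) = √(43.67² + 19.953²) = √2305.19 = 48.012 km/s.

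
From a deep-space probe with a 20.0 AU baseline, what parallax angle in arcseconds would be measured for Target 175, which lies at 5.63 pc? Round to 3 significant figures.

p (arcsec) = B (AU) / d (pc).
p = 20.0 / 5.63 = 3.5524 arcsec.

3.55 arcsec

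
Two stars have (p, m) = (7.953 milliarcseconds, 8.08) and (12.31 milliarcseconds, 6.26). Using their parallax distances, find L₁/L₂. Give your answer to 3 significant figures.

d₁ = 1/p₁ = 1/0.007953″ = 125.74 pc; d₂ = 1/p₂ = 1/0.01231″ = 81.235 pc.
M₁ = m₁ − 5 log₁₀ d₁ + 5 = 8.08 − 10.4974 + 5 = 2.5826.
M₂ = 6.26 − 9.5487 + 5 = 1.7113.
L₁/L₂ = 10^(0.4(M₂ − M₁)) = 10^(0.4 × (-0.8713)) = 10^(-0.34852) = 0.44821.

L₁/L₂ = 0.448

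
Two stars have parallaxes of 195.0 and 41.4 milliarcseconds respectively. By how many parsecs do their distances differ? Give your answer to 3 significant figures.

d_A = 1/0.1950″ = 5.1282 pc; d_B = 1/0.04140″ = 24.155 pc.
|d_B − d_A| = |24.155 − 5.1282| = 19.027 pc.

19.0 pc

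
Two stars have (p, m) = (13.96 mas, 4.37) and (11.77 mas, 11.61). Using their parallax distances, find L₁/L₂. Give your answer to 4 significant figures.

L₁/L₂ = 559.5

d₁ = 1/p₁ = 1/0.01396″ = 71.633 pc; d₂ = 1/p₂ = 1/0.01177″ = 84.962 pc.
M₁ = m₁ − 5 log₁₀ d₁ + 5 = 4.37 − 9.2756 + 5 = 0.0944.
M₂ = 11.61 − 9.6461 + 5 = 6.9639.
L₁/L₂ = 10^(0.4(M₂ − M₁)) = 10^(0.4 × 6.8695) = 10^2.74780 = 559.5.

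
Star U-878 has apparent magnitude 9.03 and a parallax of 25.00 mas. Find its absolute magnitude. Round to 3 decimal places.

d = 1/p = 1/0.02500″ = 40 pc.
m − M = 5 log₁₀(40) − 5 = 8.0103 − 5 = 3.0103.
M = m − (m − M) = 9.03 − 3.0103 = 6.020.

M = 6.020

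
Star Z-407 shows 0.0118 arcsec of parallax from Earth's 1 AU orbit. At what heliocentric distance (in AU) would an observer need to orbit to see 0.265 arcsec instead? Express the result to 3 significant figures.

Parallax scales linearly with baseline: p ∝ B, so B = p_target / p_Earth × 1 AU.
B = 0.265 / 0.0118 = 22.458 AU.

22.5 AU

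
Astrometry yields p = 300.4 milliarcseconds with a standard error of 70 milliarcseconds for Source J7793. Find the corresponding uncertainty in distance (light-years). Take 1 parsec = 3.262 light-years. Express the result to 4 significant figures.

2.530 ly

d = 1/p, so σ_d = σ_p / p².
σ_d = 0.0700 / (0.3004)² = 0.0700 / 0.09024 = 0.77571 pc = 0.77571 × 3.262 ly = 2.5304 ly.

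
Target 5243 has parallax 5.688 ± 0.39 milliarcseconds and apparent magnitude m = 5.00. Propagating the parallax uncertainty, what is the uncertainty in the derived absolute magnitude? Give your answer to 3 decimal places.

σ_M = 0.149 mag

M = m − 5 log₁₀ d + 5 = m + 5 log₁₀ p + 5, so ∂M/∂p = 5/(p ln 10).
σ_M = (5/ln 10) · (σ_p/p) = 2.1715 × 0.39/5.688 = 2.1715 × 0.068565 = 0.14889.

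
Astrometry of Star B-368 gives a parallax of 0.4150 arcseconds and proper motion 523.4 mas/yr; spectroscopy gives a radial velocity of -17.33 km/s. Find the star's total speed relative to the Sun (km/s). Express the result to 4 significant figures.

d = 1/p = 1/0.4150″ = 2.4096 pc.
μ = 523.4 mas/yr = 0.5234 ″/yr.
v_t = 4.740 μ d = 4.740 × 0.5234 × 2.4096 = 5.978 km/s.
v = √(v_r² + v_t²) = √((-17.33)² + 5.978²) = √336.065 = 18.332 km/s.

18.33 km/s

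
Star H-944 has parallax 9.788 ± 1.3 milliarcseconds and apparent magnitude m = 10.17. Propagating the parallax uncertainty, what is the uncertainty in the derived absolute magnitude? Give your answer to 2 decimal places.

σ_M = 0.29 mag

M = m − 5 log₁₀ d + 5 = m + 5 log₁₀ p + 5, so ∂M/∂p = 5/(p ln 10).
σ_M = (5/ln 10) · (σ_p/p) = 2.1715 × 1.3/9.788 = 2.1715 × 0.13282 = 0.28842.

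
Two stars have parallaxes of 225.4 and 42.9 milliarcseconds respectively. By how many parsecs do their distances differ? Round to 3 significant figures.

d_A = 1/0.2254″ = 4.4366 pc; d_B = 1/0.04290″ = 23.31 pc.
|d_B − d_A| = |23.31 − 4.4366| = 18.873 pc.

18.9 pc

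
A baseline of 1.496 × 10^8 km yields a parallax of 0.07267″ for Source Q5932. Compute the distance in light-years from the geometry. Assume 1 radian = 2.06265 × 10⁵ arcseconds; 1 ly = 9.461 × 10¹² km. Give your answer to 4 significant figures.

θ = 0.07267″ = 0.07267/206265 = 3.5231 × 10^-7 rad.
d = B/θ = (1.496 × 10^8) / (3.5231 × 10^-7) = 4.2463 × 10^14 km = (4.2463 × 10^14) / (9.461 × 10^12) ly = 44.882 ly.

44.88 ly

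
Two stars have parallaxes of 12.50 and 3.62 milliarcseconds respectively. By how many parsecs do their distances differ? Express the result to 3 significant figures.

196 pc

d_A = 1/0.01250″ = 80 pc; d_B = 1/0.003620″ = 276.24 pc.
|d_B − d_A| = |276.24 − 80| = 196.24 pc.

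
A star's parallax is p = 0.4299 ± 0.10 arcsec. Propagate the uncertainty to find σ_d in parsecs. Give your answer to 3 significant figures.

d = 1/p, so σ_d = σ_p / p².
σ_d = 0.100 / (0.4299)² = 0.100 / 0.18481 = 0.5411 pc.

0.541 pc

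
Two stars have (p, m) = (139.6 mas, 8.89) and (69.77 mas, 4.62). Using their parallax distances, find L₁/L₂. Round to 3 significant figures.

L₁/L₂ = 0.00489

d₁ = 1/p₁ = 1/0.1396″ = 7.1633 pc; d₂ = 1/p₂ = 1/0.06977″ = 14.333 pc.
M₁ = m₁ − 5 log₁₀ d₁ + 5 = 8.89 − 4.2756 + 5 = 9.6144.
M₂ = 4.62 − 5.7817 + 5 = 3.8383.
L₁/L₂ = 10^(0.4(M₂ − M₁)) = 10^(0.4 × (-5.7761)) = 10^(-2.31044) = 0.0048928.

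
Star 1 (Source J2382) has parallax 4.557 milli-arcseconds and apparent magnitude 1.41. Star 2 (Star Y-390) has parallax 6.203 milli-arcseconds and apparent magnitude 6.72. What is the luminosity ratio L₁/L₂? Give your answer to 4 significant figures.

L₁/L₂ = 246.5

d₁ = 1/p₁ = 1/0.004557″ = 219.44 pc; d₂ = 1/p₂ = 1/0.006203″ = 161.21 pc.
M₁ = m₁ − 5 log₁₀ d₁ + 5 = 1.41 − 11.7066 + 5 = -5.2966.
M₂ = 6.72 − 11.0370 + 5 = 0.6830.
L₁/L₂ = 10^(0.4(M₂ − M₁)) = 10^(0.4 × 5.9796) = 10^2.39184 = 246.51.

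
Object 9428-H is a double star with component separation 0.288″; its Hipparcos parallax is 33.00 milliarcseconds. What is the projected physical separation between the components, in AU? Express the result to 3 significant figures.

d = 1/p = 1/0.03300″ = 30.303 pc.
At distance d (pc), an angle of θ arcsec spans θ·d AU: s = 0.288 × 30.303 = 8.7273 AU.

8.73 AU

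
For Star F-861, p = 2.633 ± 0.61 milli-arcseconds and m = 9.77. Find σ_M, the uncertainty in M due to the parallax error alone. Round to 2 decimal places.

M = m − 5 log₁₀ d + 5 = m + 5 log₁₀ p + 5, so ∂M/∂p = 5/(p ln 10).
σ_M = (5/ln 10) · (σ_p/p) = 2.1715 × 0.61/2.633 = 2.1715 × 0.23167 = 0.50307.

σ_M = 0.50 mag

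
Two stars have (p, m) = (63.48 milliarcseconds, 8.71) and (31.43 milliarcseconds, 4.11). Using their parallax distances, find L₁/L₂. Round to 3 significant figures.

d₁ = 1/p₁ = 1/0.06348″ = 15.753 pc; d₂ = 1/p₂ = 1/0.03143″ = 31.817 pc.
M₁ = m₁ − 5 log₁₀ d₁ + 5 = 8.71 − 5.9868 + 5 = 7.7232.
M₂ = 4.11 − 7.5133 + 5 = 1.5967.
L₁/L₂ = 10^(0.4(M₂ − M₁)) = 10^(0.4 × (-6.1265)) = 10^(-2.45060) = 0.0035432.

L₁/L₂ = 0.00354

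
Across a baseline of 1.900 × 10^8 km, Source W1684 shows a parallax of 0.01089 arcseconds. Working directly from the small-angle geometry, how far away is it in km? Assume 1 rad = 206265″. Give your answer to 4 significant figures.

3.599 × 10^15 km

θ = 0.01089″ = 0.01089/206265 = 5.2796 × 10^-8 rad.
d = B/θ = (1.900 × 10^8) / (5.2796 × 10^-8) = 3.5988 × 10^15 km.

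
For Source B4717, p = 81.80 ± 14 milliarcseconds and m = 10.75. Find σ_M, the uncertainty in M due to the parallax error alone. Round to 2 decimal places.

σ_M = 0.37 mag

M = m − 5 log₁₀ d + 5 = m + 5 log₁₀ p + 5, so ∂M/∂p = 5/(p ln 10).
σ_M = (5/ln 10) · (σ_p/p) = 2.1715 × 14/81.80 = 2.1715 × 0.17115 = 0.37165.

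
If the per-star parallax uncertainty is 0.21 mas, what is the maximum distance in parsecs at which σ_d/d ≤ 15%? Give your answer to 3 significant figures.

714 pc

σ_d/d = σ_p/p, so the condition is σ_p/p ≤ 0.15, i.e. p ≥ σ_p/0.15.
p_min = 0.21/0.15 = 1.4 mas = 0.0014 arcsec.
d_max = 1/p_min = 1/0.0014 = 714.29 pc.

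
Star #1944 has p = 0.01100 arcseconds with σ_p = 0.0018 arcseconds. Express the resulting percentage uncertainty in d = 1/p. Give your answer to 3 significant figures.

16.4%

For d = 1/p, |σ_d/d| = |σ_p/p|.
σ_p/p = 0.0018 / 0.01100 = 0.16364 = 16.364%.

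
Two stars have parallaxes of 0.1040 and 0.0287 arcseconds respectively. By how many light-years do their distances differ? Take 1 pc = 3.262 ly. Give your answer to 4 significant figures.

d_A = 1/0.1040″ = 9.6154 pc; d_B = 1/0.02870″ = 34.843 pc.
|d_B − d_A| = |34.843 − 9.6154| = 25.228 pc = 25.228 × 3.262 ly = 82.294 ly.

82.29 ly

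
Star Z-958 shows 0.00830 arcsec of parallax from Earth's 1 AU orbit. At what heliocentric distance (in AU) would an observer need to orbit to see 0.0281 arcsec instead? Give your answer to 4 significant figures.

Parallax scales linearly with baseline: p ∝ B, so B = p_target / p_Earth × 1 AU.
B = 0.0281 / 0.00830 = 3.3855 AU.

3.386 AU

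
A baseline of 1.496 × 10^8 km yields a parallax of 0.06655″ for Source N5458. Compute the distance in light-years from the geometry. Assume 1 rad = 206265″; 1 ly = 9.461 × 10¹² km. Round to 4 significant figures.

49.01 ly

θ = 0.06655″ = 0.06655/206265 = 3.2264 × 10^-7 rad.
d = B/θ = (1.496 × 10^8) / (3.2264 × 10^-7) = 4.6367 × 10^14 km = (4.6367 × 10^14) / (9.461 × 10^12) ly = 49.009 ly.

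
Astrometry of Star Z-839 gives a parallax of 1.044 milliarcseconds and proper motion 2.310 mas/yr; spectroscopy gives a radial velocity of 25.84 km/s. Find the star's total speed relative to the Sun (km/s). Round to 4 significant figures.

d = 1/p = 1/0.001044″ = 957.85 pc.
μ = 2.310 mas/yr = 0.002310 ″/yr.
v_t = 4.740 μ d = 4.740 × 0.002310 × 957.85 = 10.488 km/s.
v = √(v_r² + v_t²) = √(25.84² + 10.488²) = √777.704 = 27.887 km/s.

27.89 km/s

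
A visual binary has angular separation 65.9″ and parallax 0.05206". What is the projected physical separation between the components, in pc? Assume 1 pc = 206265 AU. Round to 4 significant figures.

d = 1/p = 1/0.05206″ = 19.209 pc.
At distance d (pc), an angle of θ arcsec spans θ·d AU: s = 65.9 × 19.209 = 1265.9 AU.
= 1265.9 / 206265 = 0.0061373 pc.

0.006137 pc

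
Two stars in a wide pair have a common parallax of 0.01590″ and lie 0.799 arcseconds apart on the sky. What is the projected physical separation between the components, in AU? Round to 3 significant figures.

d = 1/p = 1/0.01590″ = 62.893 pc.
At distance d (pc), an angle of θ arcsec spans θ·d AU: s = 0.799 × 62.893 = 50.252 AU.

50.3 AU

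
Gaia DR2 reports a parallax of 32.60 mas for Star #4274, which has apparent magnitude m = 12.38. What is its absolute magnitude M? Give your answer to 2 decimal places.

M = 9.95

d = 1/p = 1/0.03260″ = 30.675 pc.
m − M = 5 log₁₀(30.675) − 5 = 7.4339 − 5 = 2.4339.
M = m − (m − M) = 12.38 − 2.4339 = 9.95.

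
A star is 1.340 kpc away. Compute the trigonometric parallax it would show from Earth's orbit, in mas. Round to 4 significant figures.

d = 1.340 kpc = 1340 pc.
p = 1/d = 1/1340 = 0.00074627 arcsec.
= 0.00074627 × 1000 = 0.74627 mas.

0.7463 mas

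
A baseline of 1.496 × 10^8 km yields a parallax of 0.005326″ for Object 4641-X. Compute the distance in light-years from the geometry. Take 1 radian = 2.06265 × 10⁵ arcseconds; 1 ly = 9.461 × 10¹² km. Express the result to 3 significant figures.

612 ly

θ = 0.005326″ = 0.005326/206265 = 2.5821 × 10^-8 rad.
d = B/θ = (1.496 × 10^8) / (2.5821 × 10^-8) = 5.7937 × 10^15 km = (5.7937 × 10^15) / (9.461 × 10^12) ly = 612.38 ly.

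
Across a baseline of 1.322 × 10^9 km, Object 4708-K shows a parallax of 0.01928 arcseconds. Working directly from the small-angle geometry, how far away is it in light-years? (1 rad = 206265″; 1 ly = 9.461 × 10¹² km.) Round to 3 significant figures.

θ = 0.01928″ = 0.01928/206265 = 9.3472 × 10^-8 rad.
d = B/θ = (1.322 × 10^9) / (9.3472 × 10^-8) = 1.4143 × 10^16 km = (1.4143 × 10^16) / (9.461 × 10^12) ly = 1494.9 ly.

1490 ly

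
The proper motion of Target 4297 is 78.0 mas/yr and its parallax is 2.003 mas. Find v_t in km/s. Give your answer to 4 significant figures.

d = 1/p = 1/0.002003″ = 499.25 pc.
μ = 78.0 mas/yr = 0.0780 ″/yr.
v_t = 4.74 × μ × d = 4.74 × 0.0780 × 499.25 = 184.58 km/s.

184.6 km/s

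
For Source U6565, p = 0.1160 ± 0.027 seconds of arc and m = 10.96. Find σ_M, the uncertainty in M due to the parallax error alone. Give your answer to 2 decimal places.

M = m − 5 log₁₀ d + 5 = m + 5 log₁₀ p + 5, so ∂M/∂p = 5/(p ln 10).
σ_M = (5/ln 10) · (σ_p/p) = 2.1715 × 0.027/0.1160 = 2.1715 × 0.23276 = 0.50544.

σ_M = 0.51 mag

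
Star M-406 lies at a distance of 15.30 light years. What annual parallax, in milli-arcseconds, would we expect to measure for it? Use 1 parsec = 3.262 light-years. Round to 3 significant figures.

d = 15.30 ly ÷ 3.262 = 4.6904 pc.
p = 1/d = 1/4.6904 = 0.2132 arcsec.
= 0.2132 × 1000 = 213.2 mas.

213 mas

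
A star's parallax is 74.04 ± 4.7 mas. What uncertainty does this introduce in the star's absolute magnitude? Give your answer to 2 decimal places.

M = m − 5 log₁₀ d + 5 = m + 5 log₁₀ p + 5, so ∂M/∂p = 5/(p ln 10).
σ_M = (5/ln 10) · (σ_p/p) = 2.1715 × 4.7/74.04 = 2.1715 × 0.063479 = 0.13784.

σ_M = 0.14 mag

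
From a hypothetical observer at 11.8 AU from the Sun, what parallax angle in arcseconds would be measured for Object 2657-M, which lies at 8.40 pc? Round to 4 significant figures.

p (arcsec) = B (AU) / d (pc).
p = 11.8 / 8.40 = 1.4048 arcsec.

1.405 arcsec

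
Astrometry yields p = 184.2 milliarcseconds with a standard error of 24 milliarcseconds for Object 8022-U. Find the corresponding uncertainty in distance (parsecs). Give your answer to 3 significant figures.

d = 1/p, so σ_d = σ_p / p².
σ_d = 0.0240 / (0.1842)² = 0.0240 / 0.03393 = 0.70734 pc.

0.707 pc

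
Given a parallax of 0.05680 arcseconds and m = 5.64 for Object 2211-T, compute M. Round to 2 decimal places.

M = 4.41

d = 1/p = 1/0.05680″ = 17.606 pc.
m − M = 5 log₁₀(17.606) − 5 = 6.2283 − 5 = 1.2283.
M = m − (m − M) = 5.64 − 1.2283 = 4.41.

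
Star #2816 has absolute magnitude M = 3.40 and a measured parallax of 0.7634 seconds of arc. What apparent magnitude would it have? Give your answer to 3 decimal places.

d = 1/p = 1/0.7634″ = 1.3099 pc.
m − M = 5 log₁₀ d − 5 = 5 log₁₀(1.3099) − 5 = 0.5862 − 5 = -4.4138.
m = M + (m − M) = 3.40 + (-4.4138) = -1.014.

m = -1.014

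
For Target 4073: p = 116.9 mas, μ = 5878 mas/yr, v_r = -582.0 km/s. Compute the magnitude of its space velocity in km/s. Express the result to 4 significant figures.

d = 1/p = 1/0.1169″ = 8.5543 pc.
μ = 5878 mas/yr = 5.878 ″/yr.
v_t = 4.740 μ d = 4.740 × 5.878 × 8.5543 = 238.34 km/s.
v = √(v_r² + v_t²) = √((-582.0)² + 238.34²) = √395530 = 628.91 km/s.

628.9 km/s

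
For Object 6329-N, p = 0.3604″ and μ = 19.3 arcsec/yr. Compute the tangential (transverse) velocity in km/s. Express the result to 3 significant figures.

254 km/s

d = 1/p = 1/0.3604″ = 2.7747 pc.
v_t = 4.74 × μ × d = 4.74 × 19.3 × 2.7747 = 253.84 km/s.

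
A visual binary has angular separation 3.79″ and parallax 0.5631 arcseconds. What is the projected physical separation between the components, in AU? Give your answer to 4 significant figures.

6.731 AU

d = 1/p = 1/0.5631″ = 1.7759 pc.
At distance d (pc), an angle of θ arcsec spans θ·d AU: s = 3.79 × 1.7759 = 6.7307 AU.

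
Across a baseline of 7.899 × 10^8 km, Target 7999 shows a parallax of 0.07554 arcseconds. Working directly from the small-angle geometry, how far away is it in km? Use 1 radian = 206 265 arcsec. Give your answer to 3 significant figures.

2.16 × 10^15 km

θ = 0.07554″ = 0.07554/206265 = 3.6623 × 10^-7 rad.
d = B/θ = (7.899 × 10^8) / (3.6623 × 10^-7) = 2.1568 × 10^15 km.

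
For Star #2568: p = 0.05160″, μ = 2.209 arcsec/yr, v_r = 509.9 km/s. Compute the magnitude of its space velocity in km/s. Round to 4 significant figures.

d = 1/p = 1/0.05160″ = 19.38 pc.
v_t = 4.740 μ d = 4.740 × 2.209 × 19.38 = 202.92 km/s.
v = √(v_r² + v_t²) = √(509.9² + 202.92²) = √301175 = 548.79 km/s.

548.8 km/s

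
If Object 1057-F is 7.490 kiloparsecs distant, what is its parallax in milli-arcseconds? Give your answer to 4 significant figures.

d = 7.490 kpc = 7490 pc.
p = 1/d = 1/7490 = 0.00013351 arcsec.
= 0.00013351 × 1000 = 0.13351 mas.

0.1335 mas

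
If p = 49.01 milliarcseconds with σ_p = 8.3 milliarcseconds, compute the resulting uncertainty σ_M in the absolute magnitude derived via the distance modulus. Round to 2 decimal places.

σ_M = 0.37 mag

M = m − 5 log₁₀ d + 5 = m + 5 log₁₀ p + 5, so ∂M/∂p = 5/(p ln 10).
σ_M = (5/ln 10) · (σ_p/p) = 2.1715 × 8.3/49.01 = 2.1715 × 0.16935 = 0.36774.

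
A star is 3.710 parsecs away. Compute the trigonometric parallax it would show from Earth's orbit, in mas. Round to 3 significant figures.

270 mas

p = 1/d = 1/3.71 = 0.26954 arcsec.
= 0.26954 × 1000 = 269.54 mas.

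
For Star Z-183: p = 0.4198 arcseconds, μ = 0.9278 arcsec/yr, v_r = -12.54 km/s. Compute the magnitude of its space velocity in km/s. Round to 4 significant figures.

d = 1/p = 1/0.4198″ = 2.3821 pc.
v_t = 4.740 μ d = 4.740 × 0.9278 × 2.3821 = 10.476 km/s.
v = √(v_r² + v_t²) = √((-12.54)² + 10.476²) = √266.998 = 16.34 km/s.

16.34 km/s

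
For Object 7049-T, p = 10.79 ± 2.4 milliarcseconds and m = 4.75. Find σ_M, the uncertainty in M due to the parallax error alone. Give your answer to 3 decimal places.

M = m − 5 log₁₀ d + 5 = m + 5 log₁₀ p + 5, so ∂M/∂p = 5/(p ln 10).
σ_M = (5/ln 10) · (σ_p/p) = 2.1715 × 2.4/10.79 = 2.1715 × 0.22243 = 0.48301.

σ_M = 0.483 mag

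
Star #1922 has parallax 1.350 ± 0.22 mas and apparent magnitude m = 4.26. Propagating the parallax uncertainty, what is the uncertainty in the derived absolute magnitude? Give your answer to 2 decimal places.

σ_M = 0.35 mag

M = m − 5 log₁₀ d + 5 = m + 5 log₁₀ p + 5, so ∂M/∂p = 5/(p ln 10).
σ_M = (5/ln 10) · (σ_p/p) = 2.1715 × 0.22/1.350 = 2.1715 × 0.16296 = 0.35387.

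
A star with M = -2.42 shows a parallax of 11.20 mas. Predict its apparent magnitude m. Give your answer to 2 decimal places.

m = 2.33

d = 1/p = 1/0.01120″ = 89.286 pc.
m − M = 5 log₁₀ d − 5 = 5 log₁₀(89.286) − 5 = 9.7539 − 5 = 4.7539.
m = M + (m − M) = -2.42 + 4.7539 = 2.33.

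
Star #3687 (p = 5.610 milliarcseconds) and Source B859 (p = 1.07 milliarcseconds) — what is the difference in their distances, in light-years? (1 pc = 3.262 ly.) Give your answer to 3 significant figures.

2470 ly

d_A = 1/0.005610″ = 178.25 pc; d_B = 1/0.001070″ = 934.58 pc.
|d_B − d_A| = |934.58 − 178.25| = 756.33 pc = 756.33 × 3.262 ly = 2467.1 ly.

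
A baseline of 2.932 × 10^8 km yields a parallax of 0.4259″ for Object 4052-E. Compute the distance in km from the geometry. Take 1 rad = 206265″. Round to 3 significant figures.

1.42 × 10^14 km

θ = 0.4259″ = 0.4259/206265 = 2.0648 × 10^-6 rad.
d = B/θ = (2.932 × 10^8) / (2.0648 × 10^-6) = 1.4200 × 10^14 km.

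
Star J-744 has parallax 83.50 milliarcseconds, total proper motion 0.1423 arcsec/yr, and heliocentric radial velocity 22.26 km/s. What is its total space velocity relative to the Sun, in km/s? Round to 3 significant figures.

d = 1/p = 1/0.08350″ = 11.976 pc.
v_t = 4.740 μ d = 4.740 × 0.1423 × 11.976 = 8.0778 km/s.
v = √(v_r² + v_t²) = √(22.26² + 8.0778²) = √560.758 = 23.68 km/s.

23.7 km/s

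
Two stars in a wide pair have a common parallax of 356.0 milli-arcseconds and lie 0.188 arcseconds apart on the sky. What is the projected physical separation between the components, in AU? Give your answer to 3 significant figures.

d = 1/p = 1/0.3560″ = 2.809 pc.
At distance d (pc), an angle of θ arcsec spans θ·d AU: s = 0.188 × 2.809 = 0.52809 AU.

0.528 AU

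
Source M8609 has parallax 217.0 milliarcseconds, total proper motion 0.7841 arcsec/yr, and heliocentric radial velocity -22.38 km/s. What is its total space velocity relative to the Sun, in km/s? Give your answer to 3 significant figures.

d = 1/p = 1/0.2170″ = 4.6083 pc.
v_t = 4.740 μ d = 4.740 × 0.7841 × 4.6083 = 17.127 km/s.
v = √(v_r² + v_t²) = √((-22.38)² + 17.127²) = √794.199 = 28.182 km/s.

28.2 km/s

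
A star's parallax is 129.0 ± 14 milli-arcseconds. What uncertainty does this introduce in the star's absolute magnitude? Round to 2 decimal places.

σ_M = 0.24 mag

M = m − 5 log₁₀ d + 5 = m + 5 log₁₀ p + 5, so ∂M/∂p = 5/(p ln 10).
σ_M = (5/ln 10) · (σ_p/p) = 2.1715 × 14/129.0 = 2.1715 × 0.10853 = 0.23567.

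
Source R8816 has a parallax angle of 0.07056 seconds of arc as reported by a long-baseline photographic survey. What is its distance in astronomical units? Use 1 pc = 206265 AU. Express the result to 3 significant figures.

d = 1/p = 1/0.07056 = 14.172 pc.
In AU: 14.172 × 206265 = 2.9232 × 10^6 AU.

2.92 × 10^6 AU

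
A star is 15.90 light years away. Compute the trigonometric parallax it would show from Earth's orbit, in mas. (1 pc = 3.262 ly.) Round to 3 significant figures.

205 mas

d = 15.90 ly ÷ 3.262 = 4.8743 pc.
p = 1/d = 1/4.8743 = 0.20516 arcsec.
= 0.20516 × 1000 = 205.16 mas.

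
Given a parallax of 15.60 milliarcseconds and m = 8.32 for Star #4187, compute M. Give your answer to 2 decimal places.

d = 1/p = 1/0.01560″ = 64.103 pc.
m − M = 5 log₁₀(64.103) − 5 = 9.0344 − 5 = 4.0344.
M = m − (m − M) = 8.32 − 4.0344 = 4.29.

M = 4.29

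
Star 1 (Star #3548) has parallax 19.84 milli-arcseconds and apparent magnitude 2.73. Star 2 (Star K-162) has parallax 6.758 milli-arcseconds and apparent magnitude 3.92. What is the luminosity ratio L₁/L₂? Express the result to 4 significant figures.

L₁/L₂ = 0.3472

d₁ = 1/p₁ = 1/0.01984″ = 50.403 pc; d₂ = 1/p₂ = 1/0.006758″ = 147.97 pc.
M₁ = m₁ − 5 log₁₀ d₁ + 5 = 2.73 − 8.5123 + 5 = -0.7823.
M₂ = 3.92 − 10.8509 + 5 = -1.9309.
L₁/L₂ = 10^(0.4(M₂ − M₁)) = 10^(0.4 × (-1.1486)) = 10^(-0.45944) = 0.34718.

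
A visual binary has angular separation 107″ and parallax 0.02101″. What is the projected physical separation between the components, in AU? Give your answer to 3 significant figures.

d = 1/p = 1/0.02101″ = 47.596 pc.
At distance d (pc), an angle of θ arcsec spans θ·d AU: s = 107 × 47.596 = 5092.8 AU.

5090 AU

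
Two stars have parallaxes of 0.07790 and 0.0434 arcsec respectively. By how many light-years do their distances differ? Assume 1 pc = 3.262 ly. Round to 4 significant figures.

33.29 ly

d_A = 1/0.07790″ = 12.837 pc; d_B = 1/0.04340″ = 23.041 pc.
|d_B − d_A| = |23.041 − 12.837| = 10.204 pc = 10.204 × 3.262 ly = 33.285 ly.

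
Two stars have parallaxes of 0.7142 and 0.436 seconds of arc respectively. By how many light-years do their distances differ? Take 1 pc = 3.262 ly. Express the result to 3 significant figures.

2.91 ly

d_A = 1/0.7142″ = 1.4002 pc; d_B = 1/0.4360″ = 2.2936 pc.
|d_B − d_A| = |2.2936 − 1.4002| = 0.8934 pc = 0.8934 × 3.262 ly = 2.9143 ly.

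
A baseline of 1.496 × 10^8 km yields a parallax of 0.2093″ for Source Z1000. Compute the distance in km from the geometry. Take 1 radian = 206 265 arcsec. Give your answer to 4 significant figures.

1.474 × 10^14 km

θ = 0.2093″ = 0.2093/206265 = 1.0147 × 10^-6 rad.
d = B/θ = (1.496 × 10^8) / (1.0147 × 10^-6) = 1.4743 × 10^14 km.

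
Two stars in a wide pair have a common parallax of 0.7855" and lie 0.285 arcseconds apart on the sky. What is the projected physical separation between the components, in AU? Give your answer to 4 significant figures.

0.3628 AU

d = 1/p = 1/0.7855″ = 1.2731 pc.
At distance d (pc), an angle of θ arcsec spans θ·d AU: s = 0.285 × 1.2731 = 0.36283 AU.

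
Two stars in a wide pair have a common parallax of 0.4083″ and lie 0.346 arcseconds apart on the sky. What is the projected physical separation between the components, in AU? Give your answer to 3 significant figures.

d = 1/p = 1/0.4083″ = 2.4492 pc.
At distance d (pc), an angle of θ arcsec spans θ·d AU: s = 0.346 × 2.4492 = 0.84742 AU.

0.847 AU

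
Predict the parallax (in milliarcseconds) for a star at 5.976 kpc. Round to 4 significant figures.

d = 5.976 kpc = 5976 pc.
p = 1/d = 1/5976 = 0.00016734 arcsec.
= 0.00016734 × 1000 = 0.16734 mas.

0.1673 mas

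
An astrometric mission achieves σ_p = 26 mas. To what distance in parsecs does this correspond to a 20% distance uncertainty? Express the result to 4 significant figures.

7.692 pc

σ_d/d = σ_p/p, so the condition is σ_p/p ≤ 0.20, i.e. p ≥ σ_p/0.20.
p_min = 26/0.20 = 130 mas = 0.13 arcsec.
d_max = 1/p_min = 1/0.13 = 7.6923 pc.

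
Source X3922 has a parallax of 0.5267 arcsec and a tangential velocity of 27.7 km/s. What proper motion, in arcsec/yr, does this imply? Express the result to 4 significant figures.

d = 1/p = 1/0.5267″ = 1.8986 pc.
μ = v_t / (4.74 d) = 27.7 / (4.74 × 1.8986) = 27.7 / 8.9994 = 3.078 ″/yr.

3.078 arcsec/yr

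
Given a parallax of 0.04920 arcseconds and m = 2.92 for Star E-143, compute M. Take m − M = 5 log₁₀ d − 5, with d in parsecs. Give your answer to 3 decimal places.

M = 1.380

d = 1/p = 1/0.04920″ = 20.325 pc.
m − M = 5 log₁₀(20.325) − 5 = 6.5402 − 5 = 1.5402.
M = m − (m − M) = 2.92 − 1.5402 = 1.380.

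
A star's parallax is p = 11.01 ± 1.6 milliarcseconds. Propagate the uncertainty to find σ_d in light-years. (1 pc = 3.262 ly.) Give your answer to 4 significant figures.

d = 1/p, so σ_d = σ_p / p².
σ_d = 0.00160 / (0.01101)² = 0.00160 / 0.00012122 = 13.199 pc = 13.199 × 3.262 ly = 43.055 ly.

43.06 ly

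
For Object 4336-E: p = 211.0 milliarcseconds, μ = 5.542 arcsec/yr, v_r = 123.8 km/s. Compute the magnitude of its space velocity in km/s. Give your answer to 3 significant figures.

d = 1/p = 1/0.2110″ = 4.7393 pc.
v_t = 4.740 μ d = 4.740 × 5.542 × 4.7393 = 124.5 km/s.
v = √(v_r² + v_t²) = √(123.8² + 124.5²) = √30826.7 = 175.58 km/s.

176 km/s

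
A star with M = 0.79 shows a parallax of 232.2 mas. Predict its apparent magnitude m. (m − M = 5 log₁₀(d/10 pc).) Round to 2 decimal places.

m = -1.04

d = 1/p = 1/0.2322″ = 4.3066 pc.
m − M = 5 log₁₀ d − 5 = 5 log₁₀(4.3066) − 5 = 3.1707 − 5 = -1.8293.
m = M + (m − M) = 0.79 + (-1.8293) = -1.04.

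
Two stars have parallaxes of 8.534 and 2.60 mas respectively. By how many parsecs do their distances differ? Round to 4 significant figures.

267.4 pc

d_A = 1/0.008534″ = 117.18 pc; d_B = 1/0.002600″ = 384.62 pc.
|d_B − d_A| = |384.62 − 117.18| = 267.44 pc.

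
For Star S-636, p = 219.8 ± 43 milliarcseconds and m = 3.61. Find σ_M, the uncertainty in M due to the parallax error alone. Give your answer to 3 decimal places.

σ_M = 0.425 mag

M = m − 5 log₁₀ d + 5 = m + 5 log₁₀ p + 5, so ∂M/∂p = 5/(p ln 10).
σ_M = (5/ln 10) · (σ_p/p) = 2.1715 × 43/219.8 = 2.1715 × 0.19563 = 0.42481.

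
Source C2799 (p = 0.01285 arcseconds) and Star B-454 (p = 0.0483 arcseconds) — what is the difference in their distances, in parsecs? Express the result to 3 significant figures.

d_A = 1/0.01285″ = 77.821 pc; d_B = 1/0.04830″ = 20.704 pc.
|d_B − d_A| = |20.704 − 77.821| = 57.117 pc.

57.1 pc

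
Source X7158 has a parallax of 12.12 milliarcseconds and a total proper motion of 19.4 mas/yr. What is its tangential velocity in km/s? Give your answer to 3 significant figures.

d = 1/p = 1/0.01212″ = 82.508 pc.
μ = 19.4 mas/yr = 0.0194 ″/yr.
v_t = 4.74 × μ × d = 4.74 × 0.0194 × 82.508 = 7.5871 km/s.

7.59 km/s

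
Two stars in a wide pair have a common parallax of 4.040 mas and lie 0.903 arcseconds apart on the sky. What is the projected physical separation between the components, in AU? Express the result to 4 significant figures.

d = 1/p = 1/0.004040″ = 247.52 pc.
At distance d (pc), an angle of θ arcsec spans θ·d AU: s = 0.903 × 247.52 = 223.51 AU.

223.5 AU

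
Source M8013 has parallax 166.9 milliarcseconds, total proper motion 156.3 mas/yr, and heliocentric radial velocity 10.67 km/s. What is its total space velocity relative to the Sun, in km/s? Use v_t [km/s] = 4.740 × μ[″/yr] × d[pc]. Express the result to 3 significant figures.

11.6 km/s

d = 1/p = 1/0.1669″ = 5.9916 pc.
μ = 156.3 mas/yr = 0.1563 ″/yr.
v_t = 4.740 μ d = 4.740 × 0.1563 × 5.9916 = 4.4389 km/s.
v = √(v_r² + v_t²) = √(10.67² + 4.4389²) = √133.553 = 11.557 km/s.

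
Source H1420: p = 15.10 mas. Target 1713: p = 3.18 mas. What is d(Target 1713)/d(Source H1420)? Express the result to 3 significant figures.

4.75

Since d = 1/p, d_B/d_A = p_A/p_B.
= 15.10 / 3.18 = 4.7484.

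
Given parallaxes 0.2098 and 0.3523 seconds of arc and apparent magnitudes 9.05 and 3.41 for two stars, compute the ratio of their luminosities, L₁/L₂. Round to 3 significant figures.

L₁/L₂ = 0.0156

d₁ = 1/p₁ = 1/0.2098″ = 4.7664 pc; d₂ = 1/p₂ = 1/0.3523″ = 2.8385 pc.
M₁ = m₁ − 5 log₁₀ d₁ + 5 = 9.05 − 3.3910 + 5 = 10.6590.
M₂ = 3.41 − 2.2654 + 5 = 6.1446.
L₁/L₂ = 10^(0.4(M₂ − M₁)) = 10^(0.4 × (-4.5144)) = 10^(-1.80576) = 0.01564.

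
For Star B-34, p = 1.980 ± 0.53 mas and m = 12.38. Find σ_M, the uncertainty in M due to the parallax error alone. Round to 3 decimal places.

M = m − 5 log₁₀ d + 5 = m + 5 log₁₀ p + 5, so ∂M/∂p = 5/(p ln 10).
σ_M = (5/ln 10) · (σ_p/p) = 2.1715 × 0.53/1.980 = 2.1715 × 0.26768 = 0.58127.

σ_M = 0.581 mag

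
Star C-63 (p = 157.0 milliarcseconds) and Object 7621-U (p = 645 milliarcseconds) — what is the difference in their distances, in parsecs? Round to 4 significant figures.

d_A = 1/0.1570″ = 6.3694 pc; d_B = 1/0.6450″ = 1.5504 pc.
|d_B − d_A| = |1.5504 − 6.3694| = 4.819 pc.

4.819 pc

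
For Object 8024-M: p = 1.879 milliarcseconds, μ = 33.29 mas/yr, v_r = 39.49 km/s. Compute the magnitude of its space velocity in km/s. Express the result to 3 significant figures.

d = 1/p = 1/0.001879″ = 532.2 pc.
μ = 33.29 mas/yr = 0.03329 ″/yr.
v_t = 4.740 μ d = 4.740 × 0.03329 × 532.2 = 83.978 km/s.
v = √(v_r² + v_t²) = √(39.49² + 83.978²) = √8611.76 = 92.8 km/s.

92.8 km/s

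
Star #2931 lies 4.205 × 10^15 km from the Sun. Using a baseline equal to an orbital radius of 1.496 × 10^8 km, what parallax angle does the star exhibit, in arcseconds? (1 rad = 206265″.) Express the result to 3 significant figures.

θ ≈ B/d = (1.496 × 10^8) / (4.205 × 10^15) = 3.5577 × 10^-8 rad.
In arcseconds: 3.5577 × 10^-8 × 206265 = 0.0073383″.

0.00734 arcsec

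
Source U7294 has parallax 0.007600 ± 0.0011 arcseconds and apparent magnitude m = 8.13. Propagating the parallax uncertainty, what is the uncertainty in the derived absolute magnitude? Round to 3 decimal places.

M = m − 5 log₁₀ d + 5 = m + 5 log₁₀ p + 5, so ∂M/∂p = 5/(p ln 10).
σ_M = (5/ln 10) · (σ_p/p) = 2.1715 × 0.0011/0.007600 = 2.1715 × 0.14474 = 0.3143.

σ_M = 0.314 mag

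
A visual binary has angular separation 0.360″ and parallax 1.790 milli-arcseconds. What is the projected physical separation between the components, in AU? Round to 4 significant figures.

201.1 AU

d = 1/p = 1/0.001790″ = 558.66 pc.
At distance d (pc), an angle of θ arcsec spans θ·d AU: s = 0.360 × 558.66 = 201.12 AU.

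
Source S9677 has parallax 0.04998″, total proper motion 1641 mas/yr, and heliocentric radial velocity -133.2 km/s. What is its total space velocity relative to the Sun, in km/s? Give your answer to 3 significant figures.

205 km/s

d = 1/p = 1/0.04998″ = 20.008 pc.
μ = 1641 mas/yr = 1.641 ″/yr.
v_t = 4.740 μ d = 4.740 × 1.641 × 20.008 = 155.63 km/s.
v = √(v_r² + v_t²) = √((-133.2)² + 155.63²) = √41962.9 = 204.85 km/s.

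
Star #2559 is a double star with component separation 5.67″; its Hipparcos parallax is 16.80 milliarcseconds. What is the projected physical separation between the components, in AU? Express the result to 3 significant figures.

338 AU

d = 1/p = 1/0.01680″ = 59.524 pc.
At distance d (pc), an angle of θ arcsec spans θ·d AU: s = 5.67 × 59.524 = 337.5 AU.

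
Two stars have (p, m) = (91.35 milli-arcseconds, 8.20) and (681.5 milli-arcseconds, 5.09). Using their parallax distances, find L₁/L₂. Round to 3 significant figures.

L₁/L₂ = 3.17

d₁ = 1/p₁ = 1/0.09135″ = 10.947 pc; d₂ = 1/p₂ = 1/0.6815″ = 1.4674 pc.
M₁ = m₁ − 5 log₁₀ d₁ + 5 = 8.20 − 5.1965 + 5 = 8.0035.
M₂ = 5.09 − 0.8327 + 5 = 9.2573.
L₁/L₂ = 10^(0.4(M₂ − M₁)) = 10^(0.4 × 1.2538) = 10^0.50152 = 3.1734.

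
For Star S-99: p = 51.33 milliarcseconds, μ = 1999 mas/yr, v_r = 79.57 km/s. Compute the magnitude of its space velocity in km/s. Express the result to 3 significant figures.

d = 1/p = 1/0.05133″ = 19.482 pc.
μ = 1999 mas/yr = 1.999 ″/yr.
v_t = 4.740 μ d = 4.740 × 1.999 × 19.482 = 184.6 km/s.
v = √(v_r² + v_t²) = √(79.57² + 184.6²) = √40408.5 = 201.02 km/s.

201 km/s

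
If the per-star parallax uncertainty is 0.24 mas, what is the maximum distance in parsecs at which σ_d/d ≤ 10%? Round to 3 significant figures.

417 pc

σ_d/d = σ_p/p, so the condition is σ_p/p ≤ 0.10, i.e. p ≥ σ_p/0.10.
p_min = 0.24/0.10 = 2.4 mas = 0.0024 arcsec.
d_max = 1/p_min = 1/0.0024 = 416.67 pc.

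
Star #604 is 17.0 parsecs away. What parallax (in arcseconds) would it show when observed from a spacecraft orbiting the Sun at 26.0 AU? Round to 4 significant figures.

1.529 arcsec

p (arcsec) = B (AU) / d (pc).
p = 26.0 / 17.0 = 1.5294 arcsec.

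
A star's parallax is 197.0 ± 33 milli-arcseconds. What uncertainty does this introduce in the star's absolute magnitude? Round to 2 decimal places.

M = m − 5 log₁₀ d + 5 = m + 5 log₁₀ p + 5, so ∂M/∂p = 5/(p ln 10).
σ_M = (5/ln 10) · (σ_p/p) = 2.1715 × 33/197.0 = 2.1715 × 0.16751 = 0.36375.

σ_M = 0.36 mag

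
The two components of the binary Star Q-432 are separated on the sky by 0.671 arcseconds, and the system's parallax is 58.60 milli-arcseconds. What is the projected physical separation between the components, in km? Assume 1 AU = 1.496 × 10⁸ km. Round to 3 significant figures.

d = 1/p = 1/0.05860″ = 17.065 pc.
At distance d (pc), an angle of θ arcsec spans θ·d AU: s = 0.671 × 17.065 = 11.451 AU.
= 11.451 × 1.496 × 10⁸ km = 1.7131 × 10^9 km.

1.71 × 10^9 km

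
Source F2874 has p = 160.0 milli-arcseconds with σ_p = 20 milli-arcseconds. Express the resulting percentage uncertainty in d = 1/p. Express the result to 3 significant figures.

12.5%

For d = 1/p, |σ_d/d| = |σ_p/p|.
σ_p/p = 20 / 160.0 = 0.125 = 12.5%.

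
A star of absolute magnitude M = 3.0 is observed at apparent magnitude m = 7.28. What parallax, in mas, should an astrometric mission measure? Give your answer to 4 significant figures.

m − M = 7.28 − 3.0 = 4.28.
d = 10^((m−M)/5 + 1) = 10^1.856 = 71.779 pc.
p = 1/d = 1/71.779 = 0.013932 arcsec = 13.932 mas.

13.93 mas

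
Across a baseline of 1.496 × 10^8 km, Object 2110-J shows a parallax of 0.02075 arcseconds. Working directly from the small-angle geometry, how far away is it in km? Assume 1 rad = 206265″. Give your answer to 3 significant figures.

θ = 0.02075″ = 0.02075/206265 = 1.0060 × 10^-7 rad.
d = B/θ = (1.496 × 10^8) / (1.0060 × 10^-7) = 1.4871 × 10^15 km.

1.49 × 10^15 km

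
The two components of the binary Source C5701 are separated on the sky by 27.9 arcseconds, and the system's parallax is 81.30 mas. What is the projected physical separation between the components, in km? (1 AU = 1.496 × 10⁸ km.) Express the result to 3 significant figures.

d = 1/p = 1/0.08130″ = 12.3 pc.
At distance d (pc), an angle of θ arcsec spans θ·d AU: s = 27.9 × 12.3 = 343.17 AU.
= 343.17 × 1.496 × 10⁸ km = 5.1338 × 10^10 km.

5.13 × 10^10 km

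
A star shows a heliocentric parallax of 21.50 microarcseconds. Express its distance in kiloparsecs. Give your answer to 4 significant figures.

p = 21.50 microarcseconds = 0.00002150 arcsec.
d = 1/p = 1/0.00002150 = 46512 pc.
= 46.512 kpc.

46.51 kpc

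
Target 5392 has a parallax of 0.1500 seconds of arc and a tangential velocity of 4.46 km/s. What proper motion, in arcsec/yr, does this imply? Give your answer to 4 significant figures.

0.1411 arcsec/yr

d = 1/p = 1/0.1500″ = 6.6667 pc.
μ = v_t / (4.74 d) = 4.46 / (4.74 × 6.6667) = 4.46 / 31.6 = 0.14114 ″/yr.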